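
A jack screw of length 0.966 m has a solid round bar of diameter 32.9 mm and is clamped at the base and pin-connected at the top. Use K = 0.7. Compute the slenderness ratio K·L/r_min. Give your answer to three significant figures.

For a solid circle r = d/4 = 32.9/4 = 8.225 mm
L_e = K·L = 0.7 × 0.966 m = 0.6762 m = 676.20 mm
λ = L_e / r_min = 676.20 / 8.225 = 82.2

λ ≈ 82.2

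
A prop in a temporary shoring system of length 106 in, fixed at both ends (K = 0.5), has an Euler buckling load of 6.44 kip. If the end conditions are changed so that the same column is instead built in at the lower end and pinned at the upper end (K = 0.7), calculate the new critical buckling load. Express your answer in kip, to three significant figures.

P_cr ≈ 3.29 kip

P_cr ∝ 1/K², so P_cr,new = P_cr,old × (K_old/K_new)² = 6.44 × (0.5/0.7)²
= 6.44 × 0.5102 = 3.29 kip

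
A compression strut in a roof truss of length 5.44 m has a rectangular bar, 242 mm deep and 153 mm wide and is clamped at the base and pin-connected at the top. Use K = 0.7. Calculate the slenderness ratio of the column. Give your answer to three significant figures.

Buckling occurs about the weak axis: I_min = h·b³/12 with b = 153 mm (the shorter side).
I_min = 242×153³/12 = 7.223×10^7 mm⁴
A = 3.703×10^4 mm²;  r_min = √(I/A) = √(7.223×10^7/3.703×10^4) = 44.17 mm
L_e = K·L = 0.7 × 5.44 m = 3.808 m = 3808.0 mm
λ = L_e / r_min = 3808.0 / 44.17 = 86.2

λ ≈ 86.2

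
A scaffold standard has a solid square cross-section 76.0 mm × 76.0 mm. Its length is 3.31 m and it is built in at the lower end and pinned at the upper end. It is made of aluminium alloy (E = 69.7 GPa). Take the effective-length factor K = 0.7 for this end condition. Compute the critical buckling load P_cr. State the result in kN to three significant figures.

I = a⁴/12 = 76.0⁴/12 = 2.780×10^6 mm⁴
I = 2.780×10^6 mm⁴ = 2.780×10^-6 m⁴
Effective length L_e = K·L = 0.7 × 3.31 = 2.317 m
P_cr = π²EI / L_e² = π² × 69.7×10⁹ × 2.780×10^-6 / 2.317² = 3.562×10^5 N

P_cr ≈ 356 kN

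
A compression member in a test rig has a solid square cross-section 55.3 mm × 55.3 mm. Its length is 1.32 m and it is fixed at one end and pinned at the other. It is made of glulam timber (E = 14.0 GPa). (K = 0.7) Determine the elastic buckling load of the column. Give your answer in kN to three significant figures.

I = a⁴/12 = 55.3⁴/12 = 7.793×10^5 mm⁴
I = 7.793×10^5 mm⁴ = 7.793×10^-7 m⁴
Effective length L_e = K·L = 0.7 × 1.32 = 0.9240 m
P_cr = π²EI / L_e² = π² × 14.0×10⁹ × 7.793×10^-7 / 0.9240² = 1.261×10^5 N

P_cr ≈ 126 kN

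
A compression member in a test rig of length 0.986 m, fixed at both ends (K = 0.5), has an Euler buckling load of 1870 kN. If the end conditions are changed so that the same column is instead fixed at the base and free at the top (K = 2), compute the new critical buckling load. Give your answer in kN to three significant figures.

P_cr ≈ 117 kN

P_cr ∝ 1/K², so P_cr,new = P_cr,old × (K_old/K_new)² = 1870 × (0.5/2)²
= 1870 × 0.06250 = 117 kN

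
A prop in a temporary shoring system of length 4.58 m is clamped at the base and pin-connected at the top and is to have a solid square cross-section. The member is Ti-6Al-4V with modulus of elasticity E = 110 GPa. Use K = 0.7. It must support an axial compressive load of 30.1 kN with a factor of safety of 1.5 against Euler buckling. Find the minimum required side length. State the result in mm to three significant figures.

Required P_cr = n·P = 1.5 × 30.1 = 45.15 kN
L_e = K·L = 0.7 × 4.58 = 3.206 m
Required I = P_cr·L_e²/(π²E) = 4.515×10^4 × 3.206² / (π² × 1.10×10^11) = 4.275×10^-7 m⁴
I_req = 4.275×10^5 mm⁴
Solid square: I = a⁴/12  ⇒  a = (12I)^(1/4) = (12×4.275×10^5)^(1/4) = 47.6 mm

a ≈ 47.6 mm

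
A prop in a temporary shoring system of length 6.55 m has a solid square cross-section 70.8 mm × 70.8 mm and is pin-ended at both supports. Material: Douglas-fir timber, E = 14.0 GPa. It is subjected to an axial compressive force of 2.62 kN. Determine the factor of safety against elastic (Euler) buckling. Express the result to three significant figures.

n ≈ 2.57

I = a⁴/12 = 70.8⁴/12 = 2.094×10^6 mm⁴
I = 2.094×10^6 mm⁴ = 2.094×10^-6 m⁴
Effective length L_e = K·L = 1 × 6.55 = 6.550 m
P_cr = π²EI / L_e² = π² × 14.0×10⁹ × 2.094×10^-6 / 6.550² = 6.744×10^3 N
Factor of safety n = P_cr / P = 6.7437 / 2.62 = 2.57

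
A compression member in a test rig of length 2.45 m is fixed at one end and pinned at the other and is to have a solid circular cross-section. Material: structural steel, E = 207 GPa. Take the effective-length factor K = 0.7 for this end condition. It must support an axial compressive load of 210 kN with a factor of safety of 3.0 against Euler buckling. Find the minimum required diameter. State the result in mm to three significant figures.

Required P_cr = n·P = 3.0 × 210 = 630.0 kN
L_e = K·L = 0.7 × 2.45 = 1.715 m
Required I = P_cr·L_e²/(π²E) = 6.300×10^5 × 1.715² / (π² × 2.07×10^11) = 9.070×10^-7 m⁴
I_req = 9.070×10^5 mm⁴
Solid circle: I = πd⁴/64  ⇒  d = (64I/π)^(1/4) = (64×9.070×10^5/π)^(1/4) = 65.6 mm

d ≈ 65.6 mm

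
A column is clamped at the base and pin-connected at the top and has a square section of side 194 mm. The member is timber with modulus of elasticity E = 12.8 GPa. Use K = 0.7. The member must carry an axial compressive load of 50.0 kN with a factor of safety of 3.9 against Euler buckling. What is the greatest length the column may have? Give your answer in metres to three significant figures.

L_max ≈ 12.5 m

I = a⁴/12 = 194⁴/12 = 1.180×10^8 mm⁴
I = 1.180×10^-4 m⁴
Required critical load P_cr = n·P = 3.9 × 50.0 = 195.0 kN = 1.950×10^5 N
From P_cr = π²EI/(K·L)²:  L = (1/K)·√(π²EI/P_cr) = (1/0.7)·√(π²×1.28×10^10×1.180×10^-4/1.950×10^5)
L = 12.5 m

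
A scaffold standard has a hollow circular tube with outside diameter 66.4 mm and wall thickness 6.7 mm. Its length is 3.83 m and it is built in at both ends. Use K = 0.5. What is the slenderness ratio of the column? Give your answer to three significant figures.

Inner diameter d_i = 66.4 − 2×6.7 = 53.00 mm
I = π(d_o⁴ − d_i⁴)/64 = π(66.4⁴ − 53.00⁴)/64 = 5.669×10^5 mm⁴
A = 1.257×10^3 mm²;  r_min = √(I/A) = √(5.669×10^5/1.257×10^3) = 21.24 mm
L_e = K·L = 0.5 × 3.83 m = 1.915 m = 1915.0 mm
λ = L_e / r_min = 1915.0 / 21.24 = 90.2

λ ≈ 90.2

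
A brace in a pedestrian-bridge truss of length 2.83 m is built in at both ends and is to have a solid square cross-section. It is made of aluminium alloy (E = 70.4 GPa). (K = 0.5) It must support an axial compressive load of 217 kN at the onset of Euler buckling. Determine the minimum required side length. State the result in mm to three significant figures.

L_e = K·L = 0.5 × 2.83 = 1.415 m
Required I = P_cr·L_e²/(π²E) = 2.170×10^5 × 1.415² / (π² × 7.04×10^10) = 6.253×10^-7 m⁴
I_req = 6.253×10^5 mm⁴
Solid square: I = a⁴/12  ⇒  a = (12I)^(1/4) = (12×6.253×10^5)^(1/4) = 52.3 mm

a ≈ 52.3 mm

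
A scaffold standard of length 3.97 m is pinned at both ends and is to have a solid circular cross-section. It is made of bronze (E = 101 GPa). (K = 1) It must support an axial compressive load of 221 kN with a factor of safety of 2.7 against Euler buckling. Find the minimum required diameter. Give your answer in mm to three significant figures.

d ≈ 118 mm

Required P_cr = n·P = 2.7 × 221 = 596.7 kN
L_e = K·L = 1 × 3.97 = 3.970 m
Required I = P_cr·L_e²/(π²E) = 5.967×10^5 × 3.970² / (π² × 1.01×10^11) = 9.434×10^-6 m⁴
I_req = 9.434×10^6 mm⁴
Solid circle: I = πd⁴/64  ⇒  d = (64I/π)^(1/4) = (64×9.434×10^6/π)^(1/4) = 118 mm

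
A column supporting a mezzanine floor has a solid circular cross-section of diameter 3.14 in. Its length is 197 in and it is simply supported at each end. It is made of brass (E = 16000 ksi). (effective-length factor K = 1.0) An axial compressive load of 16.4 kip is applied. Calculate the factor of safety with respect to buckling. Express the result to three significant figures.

I = πd⁴/64 = π×3.14⁴/64 = 4.772 in⁴
Effective length L_e = K·L = 1 × 197 = 197.0 in
P_cr = π²EI / L_e² = π² × 16000×10³ × 4.772 / 197.0² = 1.942×10^4 lb
Factor of safety n = P_cr / P = 19.417 / 16.4 = 1.18

n ≈ 1.18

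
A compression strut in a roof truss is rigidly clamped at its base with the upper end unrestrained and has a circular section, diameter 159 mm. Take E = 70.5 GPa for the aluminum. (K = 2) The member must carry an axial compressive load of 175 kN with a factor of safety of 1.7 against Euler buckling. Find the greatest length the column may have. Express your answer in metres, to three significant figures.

L_max ≈ 4.28 m

I = πd⁴/64 = π×159⁴/64 = 3.137×10^7 mm⁴
I = 3.137×10^-5 m⁴
Required critical load P_cr = n·P = 1.7 × 175 = 297.5 kN = 2.975×10^5 N
From P_cr = π²EI/(K·L)²:  L = (1/K)·√(π²EI/P_cr) = (1/2)·√(π²×7.05×10^10×3.137×10^-5/2.975×10^5)
L = 4.28 m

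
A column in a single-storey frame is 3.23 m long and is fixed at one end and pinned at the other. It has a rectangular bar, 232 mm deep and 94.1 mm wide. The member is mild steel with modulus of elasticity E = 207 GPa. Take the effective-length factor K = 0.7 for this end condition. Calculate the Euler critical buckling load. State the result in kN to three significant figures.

P_cr ≈ 6440 kN

Buckling occurs about the weak axis: I_min = h·b³/12 with b = 94.1 mm (the shorter side).
I_min = 232×94.1³/12 = 1.611×10^7 mm⁴
I = 1.611×10^7 mm⁴ = 1.611×10^-5 m⁴
Effective length L_e = K·L = 0.7 × 3.23 = 2.261 m
P_cr = π²EI / L_e² = π² × 207×10⁹ × 1.611×10^-5 / 2.261² = 6.438×10^6 N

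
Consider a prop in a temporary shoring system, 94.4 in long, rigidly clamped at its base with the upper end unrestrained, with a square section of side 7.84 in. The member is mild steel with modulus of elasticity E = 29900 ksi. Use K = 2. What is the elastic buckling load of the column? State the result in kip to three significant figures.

P_cr ≈ 2610 kip

I = a⁴/12 = 7.84⁴/12 = 314.8 in⁴
Effective length L_e = K·L = 2 × 94.4 = 188.8 in
P_cr = π²EI / L_e² = π² × 29900×10³ × 314.8 / 188.8² = 2.606×10^6 lb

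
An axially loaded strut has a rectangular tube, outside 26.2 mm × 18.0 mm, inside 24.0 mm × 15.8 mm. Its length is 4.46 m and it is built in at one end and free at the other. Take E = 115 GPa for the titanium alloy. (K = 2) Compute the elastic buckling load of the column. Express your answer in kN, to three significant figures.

P_cr ≈ 0.0691 kN

Weak-axis I_min = (h_o·b_o³ − h_i·b_i³)/12 with b_o = 18.0, b_i = 15.80 mm (shorter outer/inner sides).
I_min = (26.2×18.0³ − 24.00×15.80³)/12 = 4.845×10^3 mm⁴
I = 4.845×10^3 mm⁴ = 4.845×10^-9 m⁴
Effective length L_e = K·L = 2 × 4.46 = 8.920 m
P_cr = π²EI / L_e² = π² × 115×10⁹ × 4.845×10^-9 / 8.920² = 69.11 N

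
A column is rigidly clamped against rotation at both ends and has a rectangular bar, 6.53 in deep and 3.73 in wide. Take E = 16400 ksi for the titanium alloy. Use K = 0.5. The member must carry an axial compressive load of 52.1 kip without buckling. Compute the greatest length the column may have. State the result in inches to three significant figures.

Buckling occurs about the weak axis: I_min = h·b³/12 with b = 3.73 in (the shorter side).
I_min = 6.53×3.73³/12 = 28.24 in⁴
At the buckling limit P_cr = P = 5.210×10^4 lb
From P_cr = π²EI/(K·L)²:  L = (1/K)·√(π²EI/P_cr) = (1/0.5)·√(π²×1.64×10^7×28.24/5.210×10^4)
L = 592 in

L_max ≈ 592 in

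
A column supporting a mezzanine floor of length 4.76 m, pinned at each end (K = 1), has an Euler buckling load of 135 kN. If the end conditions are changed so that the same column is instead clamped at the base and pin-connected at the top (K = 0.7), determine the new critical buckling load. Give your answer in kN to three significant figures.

P_cr ∝ 1/K², so P_cr,new = P_cr,old × (K_old/K_new)² = 135 × (1/0.7)²
= 135 × 2.041 = 276 kN

P_cr ≈ 276 kN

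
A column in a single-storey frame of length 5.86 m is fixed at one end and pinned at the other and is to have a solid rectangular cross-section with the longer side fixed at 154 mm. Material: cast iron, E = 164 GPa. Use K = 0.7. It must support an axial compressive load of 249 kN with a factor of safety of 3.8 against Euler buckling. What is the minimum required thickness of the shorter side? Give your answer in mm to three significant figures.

b ≈ 91.5 mm

Required P_cr = n·P = 3.8 × 249 = 946.2 kN
L_e = K·L = 0.7 × 5.86 = 4.102 m
Required I = P_cr·L_e²/(π²E) = 9.462×10^5 × 4.102² / (π² × 1.64×10^11) = 9.836×10^-6 m⁴
I_req = 9.836×10^6 mm⁴
Rectangle, weak axis: I_min = h·b³/12 with h = 154 mm fixed  ⇒  b = (12I/h)^(1/3) = 91.5 mm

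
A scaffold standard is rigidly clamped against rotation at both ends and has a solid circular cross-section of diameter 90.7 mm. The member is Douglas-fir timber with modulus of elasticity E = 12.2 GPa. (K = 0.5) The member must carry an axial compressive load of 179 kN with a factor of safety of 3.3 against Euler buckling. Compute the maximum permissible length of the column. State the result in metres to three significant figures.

I = πd⁴/64 = π×90.7⁴/64 = 3.322×10^6 mm⁴
I = 3.322×10^-6 m⁴
Required critical load P_cr = n·P = 3.3 × 179 = 590.7 kN = 5.907×10^5 N
From P_cr = π²EI/(K·L)²:  L = (1/K)·√(π²EI/P_cr) = (1/0.5)·√(π²×1.22×10^10×3.322×10^-6/5.907×10^5)
L = 1.65 m

L_max ≈ 1.65 m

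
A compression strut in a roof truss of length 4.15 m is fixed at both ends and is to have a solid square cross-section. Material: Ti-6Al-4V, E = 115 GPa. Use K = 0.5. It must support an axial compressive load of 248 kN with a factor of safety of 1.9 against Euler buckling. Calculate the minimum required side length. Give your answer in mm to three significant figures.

Required P_cr = n·P = 1.9 × 248 = 471.2 kN
L_e = K·L = 0.5 × 4.15 = 2.075 m
Required I = P_cr·L_e²/(π²E) = 4.712×10^5 × 2.075² / (π² × 1.15×10^11) = 1.787×10^-6 m⁴
I_req = 1.787×10^6 mm⁴
Solid square: I = a⁴/12  ⇒  a = (12I)^(1/4) = (12×1.787×10^6)^(1/4) = 68.1 mm

a ≈ 68.1 mm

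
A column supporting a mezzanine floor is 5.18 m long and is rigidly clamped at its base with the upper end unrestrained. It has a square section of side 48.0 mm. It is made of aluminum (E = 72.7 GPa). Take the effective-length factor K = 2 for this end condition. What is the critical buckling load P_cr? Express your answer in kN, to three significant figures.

I = a⁴/12 = 48.0⁴/12 = 4.424×10^5 mm⁴
I = 4.424×10^5 mm⁴ = 4.424×10^-7 m⁴
Effective length L_e = K·L = 2 × 5.18 = 10.36 m
P_cr = π²EI / L_e² = π² × 72.7×10⁹ × 4.424×10^-7 / 10.36² = 2.957×10^3 N

P_cr ≈ 2.96 kN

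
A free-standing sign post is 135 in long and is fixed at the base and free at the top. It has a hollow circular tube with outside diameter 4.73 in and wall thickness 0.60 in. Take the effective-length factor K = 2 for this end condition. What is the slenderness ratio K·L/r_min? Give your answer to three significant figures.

Inner diameter d_i = 4.73 − 2×0.60 = 3.530 in
I = π(d_o⁴ − d_i⁴)/64 = π(4.73⁴ − 3.530⁴)/64 = 16.95 in⁴
A = 7.785 in²;  r_min = √(I/A) = √(16.95/7.785) = 1.476 in
L_e = K·L = 2 × 135 = 270.0 in
λ = L_e / r_min = 270.00 / 1.476 = 183

λ ≈ 183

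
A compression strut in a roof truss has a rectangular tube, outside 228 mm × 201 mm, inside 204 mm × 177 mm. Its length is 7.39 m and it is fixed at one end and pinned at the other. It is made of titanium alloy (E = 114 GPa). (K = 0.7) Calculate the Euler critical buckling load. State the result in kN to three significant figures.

Weak-axis I_min = (h_o·b_o³ − h_i·b_i³)/12 with b_o = 201, b_i = 177.0 mm (shorter outer/inner sides).
I_min = (228×201³ − 204.0×177.0³)/12 = 6.002×10^7 mm⁴
I = 6.002×10^7 mm⁴ = 6.002×10^-5 m⁴
Effective length L_e = K·L = 0.7 × 7.39 = 5.173 m
P_cr = π²EI / L_e² = π² × 114×10⁹ × 6.002×10^-5 / 5.173² = 2.524×10^6 N

P_cr ≈ 2520 kN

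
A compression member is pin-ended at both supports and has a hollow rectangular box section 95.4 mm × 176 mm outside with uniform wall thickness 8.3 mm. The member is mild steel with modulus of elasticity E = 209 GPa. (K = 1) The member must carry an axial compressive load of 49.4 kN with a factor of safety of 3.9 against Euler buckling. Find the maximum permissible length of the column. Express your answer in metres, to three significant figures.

Inner dimensions: h_i = 176 − 2×8.3 = 159.4 mm, b_i = 95.4 − 2×8.3 = 78.80 mm
Weak-axis I_min = (h_o·b_o³ − h_i·b_i³)/12 with b_o = 95.4, b_i = 78.80 mm (shorter outer/inner sides).
I_min = (176×95.4³ − 159.4×78.80³)/12 = 6.235×10^6 mm⁴
I = 6.235×10^-6 m⁴
Required critical load P_cr = n·P = 3.9 × 49.4 = 192.7 kN = 1.927×10^5 N
From P_cr = π²EI/(K·L)²:  L = (1/K)·√(π²EI/P_cr) = (1/1)·√(π²×2.09×10^11×6.235×10^-6/1.927×10^5)
L = 8.17 m

L_max ≈ 8.17 m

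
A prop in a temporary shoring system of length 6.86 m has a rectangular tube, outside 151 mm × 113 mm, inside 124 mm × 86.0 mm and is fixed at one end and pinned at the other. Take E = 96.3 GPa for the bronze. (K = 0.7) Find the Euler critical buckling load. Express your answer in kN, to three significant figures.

P_cr ≈ 477 kN

Weak-axis I_min = (h_o·b_o³ − h_i·b_i³)/12 with b_o = 113, b_i = 86.00 mm (shorter outer/inner sides).
I_min = (151×113³ − 124.0×86.00³)/12 = 1.158×10^7 mm⁴
I = 1.158×10^7 mm⁴ = 1.158×10^-5 m⁴
Effective length L_e = K·L = 0.7 × 6.86 = 4.802 m
P_cr = π²EI / L_e² = π² × 96.3×10⁹ × 1.158×10^-5 / 4.802² = 4.775×10^5 N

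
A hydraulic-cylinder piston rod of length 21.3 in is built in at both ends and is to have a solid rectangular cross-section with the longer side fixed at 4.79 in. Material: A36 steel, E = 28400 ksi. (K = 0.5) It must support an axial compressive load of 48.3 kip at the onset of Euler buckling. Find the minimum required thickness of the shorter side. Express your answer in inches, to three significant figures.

L_e = K·L = 0.5 × 21.3 = 10.65 in
Required I = P_cr·L_e²/(π²E) = 4.830×10^4 × 10.65² / (π² × 2.84×10^7) = 1.954×10^-2 in⁴
Rectangle, weak axis: I_min = h·b³/12 with h = 4.79 in fixed  ⇒  b = (12I/h)^(1/3) = 0.366 in

b ≈ 0.366 in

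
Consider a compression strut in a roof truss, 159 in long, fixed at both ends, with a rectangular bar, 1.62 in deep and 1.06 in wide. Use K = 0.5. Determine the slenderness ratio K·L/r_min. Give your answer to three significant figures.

λ ≈ 260

For a rectangle r_min = b/√12 = 1.06/√12 = 0.3060 in
L_e = K·L = 0.5 × 159 = 79.50 in
λ = L_e / r_min = 79.500 / 0.3060 = 260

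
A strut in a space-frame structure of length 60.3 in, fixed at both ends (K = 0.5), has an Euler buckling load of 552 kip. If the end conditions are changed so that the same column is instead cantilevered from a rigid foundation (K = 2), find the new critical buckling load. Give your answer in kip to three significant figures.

P_cr ≈ 34.5 kip

P_cr ∝ 1/K², so P_cr,new = P_cr,old × (K_old/K_new)² = 552 × (0.5/2)²
= 552 × 0.06250 = 34.5 kip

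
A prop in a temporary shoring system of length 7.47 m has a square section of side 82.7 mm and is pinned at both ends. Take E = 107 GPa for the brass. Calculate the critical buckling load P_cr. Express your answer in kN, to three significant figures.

P_cr ≈ 73.8 kN

I = a⁴/12 = 82.7⁴/12 = 3.898×10^6 mm⁴
I = 3.898×10^6 mm⁴ = 3.898×10^-6 m⁴
Effective length L_e = K·L = 1 × 7.47 = 7.470 m
P_cr = π²EI / L_e² = π² × 107×10⁹ × 3.898×10^-6 / 7.470² = 7.377×10^4 N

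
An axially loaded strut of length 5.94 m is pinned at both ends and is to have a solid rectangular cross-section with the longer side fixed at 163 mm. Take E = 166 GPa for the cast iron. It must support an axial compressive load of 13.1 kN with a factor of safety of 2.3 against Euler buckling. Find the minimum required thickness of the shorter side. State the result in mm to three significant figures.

b ≈ 36.3 mm

Required P_cr = n·P = 2.3 × 13.1 = 30.13 kN
L_e = K·L = 1 × 5.94 = 5.940 m
Required I = P_cr·L_e²/(π²E) = 3.013×10^4 × 5.940² / (π² × 1.66×10^11) = 6.489×10^-7 m⁴
I_req = 6.489×10^5 mm⁴
Rectangle, weak axis: I_min = h·b³/12 with h = 163 mm fixed  ⇒  b = (12I/h)^(1/3) = 36.3 mm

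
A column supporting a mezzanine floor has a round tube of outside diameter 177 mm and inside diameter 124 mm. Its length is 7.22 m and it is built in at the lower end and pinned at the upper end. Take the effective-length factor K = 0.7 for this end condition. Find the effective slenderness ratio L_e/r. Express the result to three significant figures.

d_o = 177 mm, d_i = 124 mm
I = π(d_o⁴ − d_i⁴)/64 = π(177⁴ − 124.0⁴)/64 = 3.657×10^7 mm⁴
A = 1.253×10^4 mm²;  r_min = √(I/A) = √(3.657×10^7/1.253×10^4) = 54.03 mm
L_e = K·L = 0.7 × 7.22 m = 5.054 m = 5054.0 mm
λ = L_e / r_min = 5054.0 / 54.03 = 93.5

λ ≈ 93.5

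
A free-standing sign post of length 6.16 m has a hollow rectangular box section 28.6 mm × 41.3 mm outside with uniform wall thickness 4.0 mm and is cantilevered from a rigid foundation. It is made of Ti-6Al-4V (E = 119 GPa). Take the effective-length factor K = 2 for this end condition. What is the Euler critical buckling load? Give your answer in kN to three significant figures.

Inner dimensions: h_i = 41.3 − 2×4.0 = 33.30 mm, b_i = 28.6 − 2×4.0 = 20.60 mm
Weak-axis I_min = (h_o·b_o³ − h_i·b_i³)/12 with b_o = 28.6, b_i = 20.60 mm (shorter outer/inner sides).
I_min = (41.3×28.6³ − 33.30×20.60³)/12 = 5.625×10^4 mm⁴
I = 5.625×10^4 mm⁴ = 5.625×10^-8 m⁴
Effective length L_e = K·L = 2 × 6.16 = 12.32 m
P_cr = π²EI / L_e² = π² × 119×10⁹ × 5.625×10^-8 / 12.32² = 435.3 N

P_cr ≈ 0.435 kN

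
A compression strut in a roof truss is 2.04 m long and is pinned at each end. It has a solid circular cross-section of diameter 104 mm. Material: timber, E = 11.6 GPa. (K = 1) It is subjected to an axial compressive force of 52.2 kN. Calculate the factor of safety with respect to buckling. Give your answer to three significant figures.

I = πd⁴/64 = π×104⁴/64 = 5.743×10^6 mm⁴
I = 5.743×10^6 mm⁴ = 5.743×10^-6 m⁴
Effective length L_e = K·L = 1 × 2.04 = 2.040 m
P_cr = π²EI / L_e² = π² × 11.6×10⁹ × 5.743×10^-6 / 2.040² = 1.580×10^5 N
Factor of safety n = P_cr / P = 157.98 / 52.2 = 3.03

n ≈ 3.03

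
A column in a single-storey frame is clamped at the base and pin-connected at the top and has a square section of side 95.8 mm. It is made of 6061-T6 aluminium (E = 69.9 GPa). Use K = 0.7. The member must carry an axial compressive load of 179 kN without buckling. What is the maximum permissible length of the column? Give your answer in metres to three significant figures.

I = a⁴/12 = 95.8⁴/12 = 7.019×10^6 mm⁴
I = 7.019×10^-6 m⁴
At the buckling limit P_cr = P = 1.790×10^5 N
From P_cr = π²EI/(K·L)²:  L = (1/K)·√(π²EI/P_cr) = (1/0.7)·√(π²×6.99×10^10×7.019×10^-6/1.790×10^5)
L = 7.43 m

L_max ≈ 7.43 m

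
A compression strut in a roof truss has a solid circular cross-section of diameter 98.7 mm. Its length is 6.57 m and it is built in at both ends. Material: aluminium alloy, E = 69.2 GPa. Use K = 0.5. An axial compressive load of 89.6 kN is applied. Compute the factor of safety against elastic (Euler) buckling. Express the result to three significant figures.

I = πd⁴/64 = π×98.7⁴/64 = 4.658×10^6 mm⁴
I = 4.658×10^6 mm⁴ = 4.658×10^-6 m⁴
Effective length L_e = K·L = 0.5 × 6.57 = 3.285 m
P_cr = π²EI / L_e² = π² × 69.2×10⁹ × 4.658×10^-6 / 3.285² = 2.948×10^5 N
Factor of safety n = P_cr / P = 294.83 / 89.6 = 3.29

n ≈ 3.29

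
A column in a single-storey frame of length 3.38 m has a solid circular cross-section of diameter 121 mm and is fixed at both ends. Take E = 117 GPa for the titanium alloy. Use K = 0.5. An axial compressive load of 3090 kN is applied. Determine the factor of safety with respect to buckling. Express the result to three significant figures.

I = πd⁴/64 = π×121⁴/64 = 1.052×10^7 mm⁴
I = 1.052×10^7 mm⁴ = 1.052×10^-5 m⁴
Effective length L_e = K·L = 0.5 × 3.38 = 1.690 m
P_cr = π²EI / L_e² = π² × 117×10⁹ × 1.052×10^-5 / 1.690² = 4.254×10^6 N
Factor of safety n = P_cr / P = 4254.3 / 3090 = 1.38

n ≈ 1.38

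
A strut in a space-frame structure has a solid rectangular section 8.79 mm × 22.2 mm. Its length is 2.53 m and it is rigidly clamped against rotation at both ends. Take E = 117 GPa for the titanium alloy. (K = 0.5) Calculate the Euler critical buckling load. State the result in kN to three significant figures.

Buckling occurs about the weak axis: I_min = h·b³/12 with b = 8.79 mm (the shorter side).
I_min = 22.2×8.79³/12 = 1.256×10^3 mm⁴
I = 1.256×10^3 mm⁴ = 1.256×10^-9 m⁴
Effective length L_e = K·L = 0.5 × 2.53 = 1.265 m
P_cr = π²EI / L_e² = π² × 117×10⁹ × 1.256×10^-9 / 1.265² = 906.7 N

P_cr ≈ 0.907 kN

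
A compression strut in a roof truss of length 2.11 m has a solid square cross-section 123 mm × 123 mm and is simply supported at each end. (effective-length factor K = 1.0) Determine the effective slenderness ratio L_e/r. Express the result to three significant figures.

λ ≈ 59.4

I = a⁴/12 = 123⁴/12 = 1.907×10^7 mm⁴
A = 1.513×10^4 mm²;  r_min = √(I/A) = √(1.907×10^7/1.513×10^4) = 35.51 mm
L_e = K·L = 1 × 2.11 m = 2.110 m = 2110.0 mm
λ = L_e / r_min = 2110.0 / 35.51 = 59.4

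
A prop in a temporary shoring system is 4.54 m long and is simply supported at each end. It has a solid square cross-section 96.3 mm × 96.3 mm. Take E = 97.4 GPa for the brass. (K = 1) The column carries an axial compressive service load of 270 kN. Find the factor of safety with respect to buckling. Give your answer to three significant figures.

I = a⁴/12 = 96.3⁴/12 = 7.167×10^6 mm⁴
I = 7.167×10^6 mm⁴ = 7.167×10^-6 m⁴
Effective length L_e = K·L = 1 × 4.54 = 4.540 m
P_cr = π²EI / L_e² = π² × 97.4×10⁹ × 7.167×10^-6 / 4.540² = 3.342×10^5 N
Factor of safety n = P_cr / P = 334.25 / 270 = 1.24

n ≈ 1.24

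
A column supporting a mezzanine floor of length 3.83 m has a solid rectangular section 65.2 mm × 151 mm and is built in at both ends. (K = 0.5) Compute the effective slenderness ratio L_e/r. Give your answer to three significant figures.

Buckling occurs about the weak axis: I_min = h·b³/12 with b = 65.2 mm (the shorter side).
I_min = 151×65.2³/12 = 3.488×10^6 mm⁴
A = 9.845×10^3 mm²;  r_min = √(I/A) = √(3.488×10^6/9.845×10^3) = 18.82 mm
L_e = K·L = 0.5 × 3.83 m = 1.915 m = 1915.0 mm
λ = L_e / r_min = 1915.0 / 18.82 = 102

λ ≈ 102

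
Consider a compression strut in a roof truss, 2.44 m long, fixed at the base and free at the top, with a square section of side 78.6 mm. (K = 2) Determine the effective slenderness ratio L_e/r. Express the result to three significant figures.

λ ≈ 215

I = a⁴/12 = 78.6⁴/12 = 3.181×10^6 mm⁴
A = 6.178×10^3 mm²;  r_min = √(I/A) = √(3.181×10^6/6.178×10^3) = 22.69 mm
L_e = K·L = 2 × 2.44 m = 4.880 m = 4880.0 mm
λ = L_e / r_min = 4880.0 / 22.69 = 215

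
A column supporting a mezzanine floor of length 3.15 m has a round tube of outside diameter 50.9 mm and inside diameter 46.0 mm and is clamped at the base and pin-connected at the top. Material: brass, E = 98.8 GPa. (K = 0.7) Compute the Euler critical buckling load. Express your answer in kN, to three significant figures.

P_cr ≈ 22.0 kN

d_o = 50.9 mm, d_i = 46.0 mm
I = π(d_o⁴ − d_i⁴)/64 = π(50.9⁴ − 46.00⁴)/64 = 1.097×10^5 mm⁴
I = 1.097×10^5 mm⁴ = 1.097×10^-7 m⁴
Effective length L_e = K·L = 0.7 × 3.15 = 2.205 m
P_cr = π²EI / L_e² = π² × 98.8×10⁹ × 1.097×10^-7 / 2.205² = 2.200×10^4 N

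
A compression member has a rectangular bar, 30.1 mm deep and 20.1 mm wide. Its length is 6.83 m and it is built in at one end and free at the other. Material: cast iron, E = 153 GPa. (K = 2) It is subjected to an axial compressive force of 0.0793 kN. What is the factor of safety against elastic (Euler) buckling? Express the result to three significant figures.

n ≈ 2.08

Buckling occurs about the weak axis: I_min = h·b³/12 with b = 20.1 mm (the shorter side).
I_min = 30.1×20.1³/12 = 2.037×10^4 mm⁴
I = 2.037×10^4 mm⁴ = 2.037×10^-8 m⁴
Effective length L_e = K·L = 2 × 6.83 = 13.66 m
P_cr = π²EI / L_e² = π² × 153×10⁹ × 2.037×10^-8 / 13.66² = 164.8 N
Factor of safety n = P_cr / P = 0.16484 / 0.0793 = 2.08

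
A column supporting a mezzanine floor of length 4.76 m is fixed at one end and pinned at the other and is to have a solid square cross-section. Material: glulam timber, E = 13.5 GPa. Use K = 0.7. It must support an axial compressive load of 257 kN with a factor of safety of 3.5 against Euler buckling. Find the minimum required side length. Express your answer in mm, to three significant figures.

a ≈ 173 mm

Required P_cr = n·P = 3.5 × 257 = 899.5 kN
L_e = K·L = 0.7 × 4.76 = 3.332 m
Required I = P_cr·L_e²/(π²E) = 8.995×10^5 × 3.332² / (π² × 1.35×10^10) = 7.495×10^-5 m⁴
I_req = 7.495×10^7 mm⁴
Solid square: I = a⁴/12  ⇒  a = (12I)^(1/4) = (12×7.495×10^7)^(1/4) = 173 mm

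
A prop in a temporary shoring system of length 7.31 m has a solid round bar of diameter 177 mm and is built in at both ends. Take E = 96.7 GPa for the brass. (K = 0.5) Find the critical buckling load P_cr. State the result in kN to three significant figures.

P_cr ≈ 3440 kN

I = πd⁴/64 = π×177⁴/64 = 4.818×10^7 mm⁴
I = 4.818×10^7 mm⁴ = 4.818×10^-5 m⁴
Effective length L_e = K·L = 0.5 × 7.31 = 3.655 m
P_cr = π²EI / L_e² = π² × 96.7×10⁹ × 4.818×10^-5 / 3.655² = 3.442×10^6 N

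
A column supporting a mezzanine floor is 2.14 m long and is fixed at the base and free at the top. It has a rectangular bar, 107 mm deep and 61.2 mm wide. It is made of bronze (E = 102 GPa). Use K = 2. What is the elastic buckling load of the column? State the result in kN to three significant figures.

Buckling occurs about the weak axis: I_min = h·b³/12 with b = 61.2 mm (the shorter side).
I_min = 107×61.2³/12 = 2.044×10^6 mm⁴
I = 2.044×10^6 mm⁴ = 2.044×10^-6 m⁴
Effective length L_e = K·L = 2 × 2.14 = 4.280 m
P_cr = π²EI / L_e² = π² × 102×10⁹ × 2.044×10^-6 / 4.280² = 1.123×10^5 N

P_cr ≈ 112 kN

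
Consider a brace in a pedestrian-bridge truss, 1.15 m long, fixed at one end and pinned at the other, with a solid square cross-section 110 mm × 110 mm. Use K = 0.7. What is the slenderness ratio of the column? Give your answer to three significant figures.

λ ≈ 25.4

For a square r = a/√12 = 110/√12 = 31.75 mm
L_e = K·L = 0.7 × 1.15 m = 0.8050 m = 805.00 mm
λ = L_e / r_min = 805.00 / 31.75 = 25.4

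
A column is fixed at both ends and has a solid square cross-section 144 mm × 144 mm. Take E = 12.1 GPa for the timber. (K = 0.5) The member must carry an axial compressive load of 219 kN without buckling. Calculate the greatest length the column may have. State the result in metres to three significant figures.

I = a⁴/12 = 144⁴/12 = 3.583×10^7 mm⁴
I = 3.583×10^-5 m⁴
At the buckling limit P_cr = P = 2.190×10^5 N
From P_cr = π²EI/(K·L)²:  L = (1/K)·√(π²EI/P_cr) = (1/0.5)·√(π²×1.21×10^10×3.583×10^-5/2.190×10^5)
L = 8.84 m

L_max ≈ 8.84 m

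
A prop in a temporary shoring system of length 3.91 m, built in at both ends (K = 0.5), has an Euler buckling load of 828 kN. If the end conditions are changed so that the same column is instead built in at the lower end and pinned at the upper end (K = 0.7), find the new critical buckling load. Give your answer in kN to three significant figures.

P_cr ≈ 422 kN

P_cr ∝ 1/K², so P_cr,new = P_cr,old × (K_old/K_new)² = 828 × (0.5/0.7)²
= 828 × 0.5102 = 422 kN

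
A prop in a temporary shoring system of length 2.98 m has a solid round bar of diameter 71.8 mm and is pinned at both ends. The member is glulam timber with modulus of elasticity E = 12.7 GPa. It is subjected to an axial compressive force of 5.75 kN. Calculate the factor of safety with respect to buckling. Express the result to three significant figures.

n ≈ 3.20

I = πd⁴/64 = π×71.8⁴/64 = 1.305×10^6 mm⁴
I = 1.305×10^6 mm⁴ = 1.305×10^-6 m⁴
Effective length L_e = K·L = 1 × 2.98 = 2.980 m
P_cr = π²EI / L_e² = π² × 12.7×10⁹ × 1.305×10^-6 / 2.980² = 1.841×10^4 N
Factor of safety n = P_cr / P = 18.414 / 5.75 = 3.20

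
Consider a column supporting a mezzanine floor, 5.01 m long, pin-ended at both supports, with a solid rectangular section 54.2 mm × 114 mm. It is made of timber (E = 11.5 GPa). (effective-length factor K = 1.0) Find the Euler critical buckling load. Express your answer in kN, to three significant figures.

Buckling occurs about the weak axis: I_min = h·b³/12 with b = 54.2 mm (the shorter side).
I_min = 114×54.2³/12 = 1.513×10^6 mm⁴
I = 1.513×10^6 mm⁴ = 1.513×10^-6 m⁴
Effective length L_e = K·L = 1 × 5.01 = 5.010 m
P_cr = π²EI / L_e² = π² × 11.5×10⁹ × 1.513×10^-6 / 5.010² = 6.840×10^3 N

P_cr ≈ 6.84 kN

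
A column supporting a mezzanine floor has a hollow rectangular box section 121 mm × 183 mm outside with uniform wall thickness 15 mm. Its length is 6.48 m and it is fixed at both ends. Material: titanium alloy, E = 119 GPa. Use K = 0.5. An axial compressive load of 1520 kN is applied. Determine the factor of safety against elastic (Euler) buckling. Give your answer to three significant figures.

Inner dimensions: h_i = 183 − 2×15 = 153.0 mm, b_i = 121 − 2×15 = 91.00 mm
Weak-axis I_min = (h_o·b_o³ − h_i·b_i³)/12 with b_o = 121, b_i = 91.00 mm (shorter outer/inner sides).
I_min = (183×121³ − 153.0×91.00³)/12 = 1.741×10^7 mm⁴
I = 1.741×10^7 mm⁴ = 1.741×10^-5 m⁴
Effective length L_e = K·L = 0.5 × 6.48 = 3.240 m
P_cr = π²EI / L_e² = π² × 119×10⁹ × 1.741×10^-5 / 3.240² = 1.948×10^6 N
Factor of safety n = P_cr / P = 1947.7 / 1520 = 1.28

n ≈ 1.28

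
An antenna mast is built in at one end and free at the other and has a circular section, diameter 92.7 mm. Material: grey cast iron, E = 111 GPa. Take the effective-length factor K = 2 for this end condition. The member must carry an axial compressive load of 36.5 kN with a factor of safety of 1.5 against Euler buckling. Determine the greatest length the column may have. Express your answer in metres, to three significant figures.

L_max ≈ 4.26 m

I = πd⁴/64 = π×92.7⁴/64 = 3.625×10^6 mm⁴
I = 3.625×10^-6 m⁴
Required critical load P_cr = n·P = 1.5 × 36.5 = 54.75 kN = 5.475×10^4 N
From P_cr = π²EI/(K·L)²:  L = (1/K)·√(π²EI/P_cr) = (1/2)·√(π²×1.11×10^11×3.625×10^-6/5.475×10^4)
L = 4.26 m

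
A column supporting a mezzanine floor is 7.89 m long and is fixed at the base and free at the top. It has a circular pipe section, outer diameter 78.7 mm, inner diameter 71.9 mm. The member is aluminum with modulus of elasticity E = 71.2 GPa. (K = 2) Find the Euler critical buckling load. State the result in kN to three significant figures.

P_cr ≈ 1.61 kN

d_o = 78.7 mm, d_i = 71.9 mm
I = π(d_o⁴ − d_i⁴)/64 = π(78.7⁴ − 71.90⁴)/64 = 5.712×10^5 mm⁴
I = 5.712×10^5 mm⁴ = 5.712×10^-7 m⁴
Effective length L_e = K·L = 2 × 7.89 = 15.78 m
P_cr = π²EI / L_e² = π² × 71.2×10⁹ × 5.712×10^-7 / 15.78² = 1.612×10^3 N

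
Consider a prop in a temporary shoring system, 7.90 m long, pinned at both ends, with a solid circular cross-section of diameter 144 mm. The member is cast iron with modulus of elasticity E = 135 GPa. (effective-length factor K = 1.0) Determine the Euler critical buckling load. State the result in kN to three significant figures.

I = πd⁴/64 = π×144⁴/64 = 2.111×10^7 mm⁴
I = 2.111×10^7 mm⁴ = 2.111×10^-5 m⁴
Effective length L_e = K·L = 1 × 7.90 = 7.900 m
P_cr = π²EI / L_e² = π² × 135×10⁹ × 2.111×10^-5 / 7.900² = 4.506×10^5 N

P_cr ≈ 451 kN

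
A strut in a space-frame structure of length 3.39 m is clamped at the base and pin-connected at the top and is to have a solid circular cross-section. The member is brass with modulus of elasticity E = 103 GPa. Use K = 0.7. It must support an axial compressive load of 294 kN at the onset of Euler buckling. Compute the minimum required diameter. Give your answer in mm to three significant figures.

d ≈ 75.9 mm

L_e = K·L = 0.7 × 3.39 = 2.373 m
Required I = P_cr·L_e²/(π²E) = 2.940×10^5 × 2.373² / (π² × 1.03×10^11) = 1.629×10^-6 m⁴
I_req = 1.629×10^6 mm⁴
Solid circle: I = πd⁴/64  ⇒  d = (64I/π)^(1/4) = (64×1.629×10^6/π)^(1/4) = 75.9 mm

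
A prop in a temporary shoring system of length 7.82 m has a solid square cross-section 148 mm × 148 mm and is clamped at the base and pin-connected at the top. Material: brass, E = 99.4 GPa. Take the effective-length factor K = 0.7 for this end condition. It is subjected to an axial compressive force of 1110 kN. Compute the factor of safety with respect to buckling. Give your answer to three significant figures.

I = a⁴/12 = 148⁴/12 = 3.998×10^7 mm⁴
I = 3.998×10^7 mm⁴ = 3.998×10^-5 m⁴
Effective length L_e = K·L = 0.7 × 7.82 = 5.474 m
P_cr = π²EI / L_e² = π² × 99.4×10⁹ × 3.998×10^-5 / 5.474² = 1.309×10^6 N
Factor of safety n = P_cr / P = 1309.0 / 1110 = 1.18

n ≈ 1.18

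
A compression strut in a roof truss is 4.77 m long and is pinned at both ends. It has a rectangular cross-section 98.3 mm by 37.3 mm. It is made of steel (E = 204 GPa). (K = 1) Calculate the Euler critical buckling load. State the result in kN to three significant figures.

Buckling occurs about the weak axis: I_min = h·b³/12 with b = 37.3 mm (the shorter side).
I_min = 98.3×37.3³/12 = 4.251×10^5 mm⁴
I = 4.251×10^5 mm⁴ = 4.251×10^-7 m⁴
Effective length L_e = K·L = 1 × 4.77 = 4.770 m
P_cr = π²EI / L_e² = π² × 204×10⁹ × 4.251×10^-7 / 4.770² = 3.762×10^4 N

P_cr ≈ 37.6 kN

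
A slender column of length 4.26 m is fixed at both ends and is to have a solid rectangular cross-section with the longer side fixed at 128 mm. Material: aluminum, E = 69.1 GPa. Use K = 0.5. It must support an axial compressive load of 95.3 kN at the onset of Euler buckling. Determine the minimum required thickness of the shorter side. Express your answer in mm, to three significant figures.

b ≈ 39.0 mm

L_e = K·L = 0.5 × 4.26 = 2.130 m
Required I = P_cr·L_e²/(π²E) = 9.530×10^4 × 2.130² / (π² × 6.91×10^10) = 6.340×10^-7 m⁴
I_req = 6.340×10^5 mm⁴
Rectangle, weak axis: I_min = h·b³/12 with h = 128 mm fixed  ⇒  b = (12I/h)^(1/3) = 39.0 mm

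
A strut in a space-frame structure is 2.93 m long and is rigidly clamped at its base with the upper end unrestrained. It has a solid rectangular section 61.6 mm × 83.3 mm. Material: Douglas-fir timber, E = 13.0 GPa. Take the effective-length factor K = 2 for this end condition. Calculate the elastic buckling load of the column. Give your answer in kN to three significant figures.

Buckling occurs about the weak axis: I_min = h·b³/12 with b = 61.6 mm (the shorter side).
I_min = 83.3×61.6³/12 = 1.623×10^6 mm⁴
I = 1.623×10^6 mm⁴ = 1.623×10^-6 m⁴
Effective length L_e = K·L = 2 × 2.93 = 5.860 m
P_cr = π²EI / L_e² = π² × 13.0×10⁹ × 1.623×10^-6 / 5.860² = 6.063×10^3 N

P_cr ≈ 6.06 kN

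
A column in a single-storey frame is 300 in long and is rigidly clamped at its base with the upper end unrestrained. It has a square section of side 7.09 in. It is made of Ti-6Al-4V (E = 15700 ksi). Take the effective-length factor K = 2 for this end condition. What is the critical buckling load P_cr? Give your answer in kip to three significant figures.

I = a⁴/12 = 7.09⁴/12 = 210.6 in⁴
Effective length L_e = K·L = 2 × 300 = 600.0 in
P_cr = π²EI / L_e² = π² × 15700×10³ × 210.6 / 600.0² = 9.064×10^4 lb

P_cr ≈ 90.6 kip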